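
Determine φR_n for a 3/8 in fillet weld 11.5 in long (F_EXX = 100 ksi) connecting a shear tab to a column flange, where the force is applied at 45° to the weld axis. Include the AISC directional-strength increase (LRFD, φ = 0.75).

t_e = 0.707 × 0.375 = 0.2651 in; A_we = 0.2651 × 11.5 = 3.049 in².
Directional factor: 1.0 + 0.5 sin^1.5(45°) = 1.297.
F_nw = 0.6 × 100 × 1.297 = 77.84 ksi.
φR_n = 0.75 × 77.84 × 3.049 = 178 kips.

φR_n ≈ 178 kips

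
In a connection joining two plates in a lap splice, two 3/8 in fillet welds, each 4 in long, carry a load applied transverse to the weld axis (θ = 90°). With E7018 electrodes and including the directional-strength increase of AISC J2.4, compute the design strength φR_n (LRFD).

E70XX → F_EXX = 70 ksi.
t_e = 0.707 × 0.375 = 0.2651 in; A_we = 0.2651 × 8 = 2.121 in².
Directional factor: 1.0 + 0.5 sin^1.5(90°) = 1.5.
F_nw = 0.6 × 70 × 1.5 = 63 ksi.
φR_n = 0.75 × 63 × 2.121 = 100.2 kip.

φR_n ≈ 100 kip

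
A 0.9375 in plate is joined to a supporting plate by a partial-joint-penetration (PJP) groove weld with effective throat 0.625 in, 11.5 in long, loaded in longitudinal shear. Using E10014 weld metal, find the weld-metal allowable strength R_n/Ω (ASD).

R_n/Ω ≈ 216 kips

E100XX → F_EXX = 100 ksi.
Effective throat (given) t_e = 0.625 in.
A_we = 0.625 × 11.5 = 7.188 in².
F_nw = 0.6 F_EXX = 60 ksi.
R_n/Ω = (60 × 7.188) / 2.0 = 215.6 kips.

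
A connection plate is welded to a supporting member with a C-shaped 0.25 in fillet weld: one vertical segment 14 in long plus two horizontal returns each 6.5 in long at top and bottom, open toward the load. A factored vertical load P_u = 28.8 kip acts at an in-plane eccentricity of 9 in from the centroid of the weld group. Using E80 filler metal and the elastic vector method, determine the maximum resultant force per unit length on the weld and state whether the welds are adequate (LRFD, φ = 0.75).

f_max ≈ 3 kip/in; adequate

E80XX → F_EXX = 80 ksi.
Total weld length L_w = 27 in. Treat welds as unit-width lines.
Centroid: x̄ = 2×6.5×3.25 / 27 = 1.565 in from the vertical weld.
Polar moment about centroid: J = I_x + I_y = [14³/12 + 2×6.5×7²] + [14×1.565² + 2(6.5³/12 + 6.5×1.685²)] = 982.6 in³.
Direct shear f_v = P/L_w = 28.8 / 27 = 1.067 kip/in (vertical).
Torsion M = P·e = 28.8 × 9 = 259.2 kip·in.
Critical point at (x, y) = (4.935, 7) from centroid. f_tx = M·y/J = 1.846 kip/in; f_ty = M·x/J = 1.302 kip/in.
Resultant f_max = √[f_tx² + (f_v + f_ty)²] = √[1.846² + (1.067 + 1.302)²] = 3.003 kip/in.
Capacity per unit length: φr_n = 0.75 × 0.6 × 80 × (0.707 × 0.25) = 6.363 kip/in.
3.003 ≤ 6.363 → adequate.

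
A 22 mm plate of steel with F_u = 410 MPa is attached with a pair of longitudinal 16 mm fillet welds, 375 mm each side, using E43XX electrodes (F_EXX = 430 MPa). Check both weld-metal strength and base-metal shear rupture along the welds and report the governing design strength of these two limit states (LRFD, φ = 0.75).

φR_n ≈ 1640 kN (weld metal governs)

t_e = 0.707 × 16 = 11.31 mm; L = 750 mm.
Weld metal: φR_n = 0.75 × 0.6 × 430 × 11.31 × 750 × 10⁻³ = 1642 kN.
Base metal (shear rupture): φR_n = 0.75 × 0.6 × 410 × 22 × 750 × 10⁻³ = 3044 kN.
Governing: weld metal.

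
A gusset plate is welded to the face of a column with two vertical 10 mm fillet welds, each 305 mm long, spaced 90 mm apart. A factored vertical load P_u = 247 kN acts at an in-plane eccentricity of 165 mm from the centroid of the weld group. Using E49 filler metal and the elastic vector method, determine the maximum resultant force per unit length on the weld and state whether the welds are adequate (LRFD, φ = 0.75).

E49XX → F_EXX = 490 MPa.
Total weld length L_w = 610 mm. Treat welds as unit-width lines.
Polar moment about centroid: J = 2[d³/12 + d(b/2)²] = 2[305³/12 + 305×45²] = 5964000 mm³.
Direct shear f_v = P/L_w = 247×10³ / 610 = 404.9 N/mm (vertical).
Torsion M = P·e = 247×10³ × 165 = 40755000 N·mm.
Critical point at (x, y) = (45, 152.5) from centroid. f_tx = M·y/J = 1042 N/mm; f_ty = M·x/J = 307.5 N/mm.
Resultant f_max = √[f_tx² + (f_v + f_ty)²] = √[1042² + (404.9 + 307.5)²] = 1262 N/mm.
Capacity per unit length: φr_n = 0.75 × 0.6 × 490 × (0.707 × 10) = 1559 N/mm.
1262 ≤ 1559 → adequate.

f_max ≈ 1260 N/mm; adequate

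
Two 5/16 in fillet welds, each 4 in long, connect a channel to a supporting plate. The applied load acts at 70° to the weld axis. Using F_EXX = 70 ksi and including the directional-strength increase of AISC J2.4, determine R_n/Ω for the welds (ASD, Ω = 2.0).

R_n/Ω ≈ 54 kips

t_e = 0.707 × 0.3125 = 0.2209 in; A_we = 0.2209 × 8 = 1.767 in².
Directional factor: 1.0 + 0.5 sin^1.5(70°) = 1.455.
F_nw = 0.6 × 70 × 1.455 = 61.13 ksi.
R_n/Ω = (61.13 × 1.767) / 2.0 = 54.02 kips.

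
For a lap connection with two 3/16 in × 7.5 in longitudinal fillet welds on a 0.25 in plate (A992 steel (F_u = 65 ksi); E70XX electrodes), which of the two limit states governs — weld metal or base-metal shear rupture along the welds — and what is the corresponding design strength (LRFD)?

E70XX → F_EXX = 70 ksi.
t_e = 0.707 × 0.1875 = 0.1326 in; L = 15 in.
Weld metal: φR_n = 0.75 × 0.6 × 70 × 0.1326 × 15 = 62.64 kips.
Base metal (shear rupture): φR_n = 0.75 × 0.6 × 65 × 0.25 × 15 = 109.7 kips.
Governing: weld metal.

φR_n ≈ 62.6 kips (weld metal governs)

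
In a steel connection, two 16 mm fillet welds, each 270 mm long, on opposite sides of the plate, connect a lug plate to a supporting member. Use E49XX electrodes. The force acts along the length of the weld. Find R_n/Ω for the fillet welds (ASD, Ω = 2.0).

E49XX → F_EXX = 490 MPa.
Effective throat t_e = 0.707 × 16 = 11.31 mm.
Total length L = 540 mm; A_we = 11.31 × 540 = 6108 mm².
F_nw = 0.6 F_EXX = 0.6 × 490 = 294 MPa.
R_n = 294 × 6108 × 10⁻³ = 1796 kN; R_n/Ω = 1796/2.0 = 897.9 kN.

R_n/Ω ≈ 898 kN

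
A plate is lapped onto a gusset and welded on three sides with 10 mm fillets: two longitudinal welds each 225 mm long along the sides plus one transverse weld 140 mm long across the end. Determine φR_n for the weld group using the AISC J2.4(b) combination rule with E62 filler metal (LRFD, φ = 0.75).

φR_n ≈ 1170 kN

E62XX → F_EXX = 620 MPa.
t_e = 0.707 × 10 = 7.07 mm.
R_nwl = 0.6 × 620 × 7.07 × 450 × 10⁻³ = 1184 kN (longitudinal, 2 welds).
R_nwt = 0.6 × 620 × 7.07 × 140 × 10⁻³ = 368.2 kN (transverse, base value).
(i) R_nwl + R_nwt = 1552 kN; (ii) 0.85 R_nwl + 1.5 R_nwt = 1558 kN.
R_n = max = 1558 kN [governs: (ii)]; φR_n = 1169 kN.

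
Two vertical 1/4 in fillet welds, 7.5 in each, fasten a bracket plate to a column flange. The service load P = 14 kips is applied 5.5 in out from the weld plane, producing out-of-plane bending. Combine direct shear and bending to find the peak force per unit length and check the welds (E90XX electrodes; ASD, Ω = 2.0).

E90XX → F_EXX = 90 ksi.
L_w = 2 × 7.5 = 15 in; section modulus (unit throat) S = 2 × L²/6 = 18.75 in².
Direct shear f_v = P/L_w = 14/15 = 0.9333 kip/in.
Moment M = P × e = 14 × 5.5 = 77 kip·in; bending f_b = M/S = 4.107 kip/in.
f_max = √(f_v² + f_b²) = √(0.9333² + 4.107²) = 4.211 kip/in.
r_n/Ω = (1/2.0) × 0.6 × 90 × (0.707 × 0.25) = 4.772 kip/in → adequate.

f_max ≈ 4.21 kip/in; adequate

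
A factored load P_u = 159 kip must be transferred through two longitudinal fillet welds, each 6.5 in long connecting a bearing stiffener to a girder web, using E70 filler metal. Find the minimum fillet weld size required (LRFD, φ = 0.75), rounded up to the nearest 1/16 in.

E70XX → F_EXX = 70 ksi.
Total weld length L = 13 in.
Required throat t_e = P_u / (φ × 0.6 F_EXX × L) = 159 / (0.75 × 0.6 × 70 × 13) = 0.3883 in.
Required leg w = t_e / 0.707 = 0.5492 in → use 9/16 in.

w = 9/16 in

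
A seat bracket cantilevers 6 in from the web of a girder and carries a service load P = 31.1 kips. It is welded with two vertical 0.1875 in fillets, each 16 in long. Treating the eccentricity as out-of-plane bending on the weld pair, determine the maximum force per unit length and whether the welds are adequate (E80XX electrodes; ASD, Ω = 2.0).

f_max ≈ 2.39 kip/in; adequate

E80XX → F_EXX = 80 ksi.
L_w = 2 × 16 = 32 in; section modulus (unit throat) S = 2 × L²/6 = 85.33 in².
Direct shear f_v = P/L_w = 31.1/32 = 0.9719 kip/in.
Moment M = P × e = 31.1 × 6 = 186.6 kip·in; bending f_b = M/S = 2.187 kip/in.
f_max = √(f_v² + f_b²) = √(0.9719² + 2.187²) = 2.393 kip/in.
r_n/Ω = (1/2.0) × 0.6 × 80 × (0.707 × 0.1875) = 3.181 kip/in → adequate.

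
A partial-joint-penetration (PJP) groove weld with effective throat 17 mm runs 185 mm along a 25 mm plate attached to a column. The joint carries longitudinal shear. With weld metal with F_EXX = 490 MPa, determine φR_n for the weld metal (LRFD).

φR_n ≈ 693 kN

Effective throat (given) t_e = 17 mm.
A_we = 17 × 185 = 3145 mm².
F_nw = 0.6 F_EXX = 294 MPa.
φR_n = 0.75 × 294 × 3145 × 10⁻³ = 693.5 kN.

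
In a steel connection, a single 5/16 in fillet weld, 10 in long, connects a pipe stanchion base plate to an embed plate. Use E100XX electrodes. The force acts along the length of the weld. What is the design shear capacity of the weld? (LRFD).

φR_n ≈ 99.4 kip

E100XX → F_EXX = 100 ksi.
Effective throat t_e = 0.707 × 0.3125 = 0.2209 in.
Total length L = 10 in; A_we = 0.2209 × 10 = 2.209 in².
F_nw = 0.6 F_EXX = 0.6 × 100 = 60 ksi.
φR_n = 0.75 × 60 × 2.209 = 99.42 kip.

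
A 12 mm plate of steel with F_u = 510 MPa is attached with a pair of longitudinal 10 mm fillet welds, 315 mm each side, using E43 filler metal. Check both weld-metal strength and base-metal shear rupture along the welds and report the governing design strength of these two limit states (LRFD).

E43XX → F_EXX = 430 MPa.
t_e = 0.707 × 10 = 7.07 mm; L = 630 mm.
Weld metal: φR_n = 0.75 × 0.6 × 430 × 7.07 × 630 × 10⁻³ = 861.9 kN.
Base metal (shear rupture): φR_n = 0.75 × 0.6 × 510 × 12 × 630 × 10⁻³ = 1735 kN.
Governing: weld metal.

φR_n ≈ 862 kN (weld metal governs)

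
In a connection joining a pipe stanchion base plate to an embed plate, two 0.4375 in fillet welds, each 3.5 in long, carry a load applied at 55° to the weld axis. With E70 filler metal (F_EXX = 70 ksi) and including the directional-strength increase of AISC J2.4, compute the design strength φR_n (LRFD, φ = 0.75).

φR_n ≈ 93.5 kip

t_e = 0.707 × 0.4375 = 0.3093 in; A_we = 0.3093 × 7 = 2.165 in².
Directional factor: 1.0 + 0.5 sin^1.5(55°) = 1.371.
F_nw = 0.6 × 70 × 1.371 = 57.57 ksi.
φR_n = 0.75 × 57.57 × 2.165 = 93.49 kip.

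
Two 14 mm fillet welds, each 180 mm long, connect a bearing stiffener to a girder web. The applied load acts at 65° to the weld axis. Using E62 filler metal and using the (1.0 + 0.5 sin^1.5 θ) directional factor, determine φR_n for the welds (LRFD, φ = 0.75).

E62XX → F_EXX = 620 MPa.
t_e = 0.707 × 14 = 9.898 mm; A_we = 9.898 × 360 = 3563 mm².
Directional factor: 1.0 + 0.5 sin^1.5(65°) = 1.431.
F_nw = 0.6 × 620 × 1.431 = 532.5 MPa.
φR_n = 0.75 × 532.5 × 3563 × 10⁻³ = 1423 kN.

φR_n ≈ 1420 kN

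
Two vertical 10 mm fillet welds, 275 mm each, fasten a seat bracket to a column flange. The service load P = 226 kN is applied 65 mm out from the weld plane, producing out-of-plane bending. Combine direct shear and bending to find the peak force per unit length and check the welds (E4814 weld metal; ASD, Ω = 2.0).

E48XX → F_EXX = 480 MPa.
L_w = 2 × 275 = 550 mm; section modulus (unit throat) S = 2 × L²/6 = 25210 mm².
Direct shear f_v = P/L_w = 226×10³/550 = 410.9 N/mm.
Moment M = P × e = 226×10³ × 65 = 14690000 N·mm; bending f_b = M/S = 582.7 N/mm.
f_max = √(f_v² + f_b²) = √(410.9² + 582.7²) = 713 N/mm.
r_n/Ω = (1/2.0) × 0.6 × 480 × (0.707 × 10) = 1018 N/mm → adequate.

f_max ≈ 713 N/mm; adequate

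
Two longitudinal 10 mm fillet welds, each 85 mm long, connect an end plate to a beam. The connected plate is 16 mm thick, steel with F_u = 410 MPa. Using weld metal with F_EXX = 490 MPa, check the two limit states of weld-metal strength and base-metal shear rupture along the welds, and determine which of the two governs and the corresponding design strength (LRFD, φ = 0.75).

φR_n ≈ 265 kN (weld metal governs)

t_e = 0.707 × 10 = 7.07 mm; L = 170 mm.
Weld metal: φR_n = 0.75 × 0.6 × 490 × 7.07 × 170 × 10⁻³ = 265 kN.
Base metal (shear rupture): φR_n = 0.75 × 0.6 × 410 × 16 × 170 × 10⁻³ = 501.8 kN.
Governing: weld metal.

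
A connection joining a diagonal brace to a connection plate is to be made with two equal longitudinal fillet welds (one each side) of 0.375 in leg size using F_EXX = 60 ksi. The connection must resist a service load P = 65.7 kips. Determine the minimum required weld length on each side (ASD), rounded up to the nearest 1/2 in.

L = 7 in on each side

Throat t_e = 0.707 × 0.375 = 0.2651 in.
r_n/Ω = (0.6 × 60 × 0.2651) / 2.0 = 4.772 kip/in.
L_req = P / (r_n/Ω) = 65.7 / 4.772 = 13.77 in total.
Per side: 13.77 / 2 = 6.884 in.
Round up → use L = 7 in on each side.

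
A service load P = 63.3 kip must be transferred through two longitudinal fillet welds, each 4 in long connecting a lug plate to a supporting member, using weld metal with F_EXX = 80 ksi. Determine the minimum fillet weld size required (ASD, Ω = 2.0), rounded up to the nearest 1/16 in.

w = 1/2 in

Total weld length L = 8 in.
Required throat t_e = P × Ω / (0.6 F_EXX × L) = 63.3 × 2.0 / (0.6 × 80 × 8) = 0.3297 in.
Required leg w = t_e / 0.707 = 0.4663 in → use 1/2 in.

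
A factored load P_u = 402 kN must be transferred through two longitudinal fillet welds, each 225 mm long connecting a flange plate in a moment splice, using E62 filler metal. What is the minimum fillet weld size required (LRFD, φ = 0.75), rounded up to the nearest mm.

E62XX → F_EXX = 620 MPa.
Total weld length L = 450 mm.
Required throat t_e = P_u / (φ × 0.6 F_EXX × L) = 402 / (0.75 × 0.6 × 620 × 450 × 10⁻³) = 3.202 mm.
Required leg w = t_e / 0.707 = 4.529 mm → use 5 mm.

w = 5 mm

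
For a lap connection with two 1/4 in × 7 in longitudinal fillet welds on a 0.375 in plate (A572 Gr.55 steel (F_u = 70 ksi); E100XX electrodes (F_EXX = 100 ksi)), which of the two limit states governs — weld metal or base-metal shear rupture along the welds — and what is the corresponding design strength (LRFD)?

φR_n ≈ 111 kip (weld metal governs)

t_e = 0.707 × 0.25 = 0.1767 in; L = 14 in.
Weld metal: φR_n = 0.75 × 0.6 × 100 × 0.1767 × 14 = 111.4 kip.
Base metal (shear rupture): φR_n = 0.75 × 0.6 × 70 × 0.375 × 14 = 165.4 kip.
Governing: weld metal.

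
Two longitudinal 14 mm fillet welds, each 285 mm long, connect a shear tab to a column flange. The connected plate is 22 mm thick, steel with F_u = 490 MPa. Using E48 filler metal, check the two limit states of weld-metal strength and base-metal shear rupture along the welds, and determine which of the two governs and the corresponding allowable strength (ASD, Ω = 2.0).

E48XX → F_EXX = 480 MPa.
t_e = 0.707 × 14 = 9.898 mm; L = 570 mm.
Weld metal: R_n/Ω = (1/2.0) × 0.6 × 480 × 9.898 × 570 × 10⁻³ = 812.4 kN.
Base metal (shear rupture): R_n/Ω = (1/2.0) × 0.6 × 490 × 22 × 570 × 10⁻³ = 1843 kN.
Governing: weld metal.

R_n/Ω ≈ 812 kN (weld metal governs)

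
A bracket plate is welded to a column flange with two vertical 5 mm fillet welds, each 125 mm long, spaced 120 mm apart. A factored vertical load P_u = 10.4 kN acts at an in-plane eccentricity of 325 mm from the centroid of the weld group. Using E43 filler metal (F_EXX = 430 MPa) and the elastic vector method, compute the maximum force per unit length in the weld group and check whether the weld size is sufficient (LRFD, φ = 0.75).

f_max ≈ 269 N/mm; adequate

Total weld length L_w = 250 mm. Treat welds as unit-width lines.
Polar moment about centroid: J = 2[d³/12 + d(b/2)²] = 2[125³/12 + 125×60²] = 1226000 mm³.
Direct shear f_v = P/L_w = 10.4×10³ / 250 = 41.6 N/mm (vertical).
Torsion M = P·e = 10.4×10³ × 325 = 3380000 N·mm.
Critical point at (x, y) = (60, 62.5) from centroid. f_tx = M·y/J = 172.4 N/mm; f_ty = M·x/J = 165.5 N/mm.
Resultant f_max = √[f_tx² + (f_v + f_ty)²] = √[172.4² + (41.6 + 165.5)²] = 269.4 N/mm.
Capacity per unit length: φr_n = 0.75 × 0.6 × 430 × (0.707 × 5) = 684 N/mm.
269.4 ≤ 684 → adequate.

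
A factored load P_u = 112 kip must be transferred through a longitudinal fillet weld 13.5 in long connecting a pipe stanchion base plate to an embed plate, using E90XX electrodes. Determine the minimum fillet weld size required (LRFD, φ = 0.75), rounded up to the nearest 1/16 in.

w = 5/16 in

E90XX → F_EXX = 90 ksi.
Total weld length L = 13.5 in.
Required throat t_e = P_u / (φ × 0.6 F_EXX × L) = 112 / (0.75 × 0.6 × 90 × 13.5) = 0.2048 in.
Required leg w = t_e / 0.707 = 0.2897 in → use 5/16 in.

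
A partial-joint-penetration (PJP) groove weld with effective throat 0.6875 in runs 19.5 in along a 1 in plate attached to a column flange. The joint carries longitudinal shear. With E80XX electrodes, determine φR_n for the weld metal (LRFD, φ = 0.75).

φR_n ≈ 483 kip

E80XX → F_EXX = 80 ksi.
Effective throat (given) t_e = 0.6875 in.
A_we = 0.6875 × 19.5 = 13.41 in².
F_nw = 0.6 F_EXX = 48 ksi.
φR_n = 0.75 × 48 × 13.41 = 482.6 kip.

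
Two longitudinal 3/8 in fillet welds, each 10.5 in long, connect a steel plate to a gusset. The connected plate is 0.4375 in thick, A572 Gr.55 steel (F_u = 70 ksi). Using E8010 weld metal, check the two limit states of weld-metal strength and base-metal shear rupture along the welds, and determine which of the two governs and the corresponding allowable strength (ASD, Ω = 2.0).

R_n/Ω ≈ 134 kips (weld metal governs)

E80XX → F_EXX = 80 ksi.
t_e = 0.707 × 0.375 = 0.2651 in; L = 21 in.
Weld metal: R_n/Ω = (1/2.0) × 0.6 × 80 × 0.2651 × 21 = 133.6 kips.
Base metal (shear rupture): R_n/Ω = (1/2.0) × 0.6 × 70 × 0.4375 × 21 = 192.9 kips.
Governing: weld metal.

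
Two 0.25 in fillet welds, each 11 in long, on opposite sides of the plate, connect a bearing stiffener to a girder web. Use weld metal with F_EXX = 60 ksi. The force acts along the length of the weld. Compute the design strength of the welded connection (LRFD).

Effective throat t_e = 0.707 × 0.25 = 0.1767 in.
Total length L = 22 in; A_we = 0.1767 × 22 = 3.888 in².
F_nw = 0.6 F_EXX = 0.6 × 60 = 36 ksi.
φR_n = 0.75 × 36 × 3.888 = 105 kips.

φR_n ≈ 105 kips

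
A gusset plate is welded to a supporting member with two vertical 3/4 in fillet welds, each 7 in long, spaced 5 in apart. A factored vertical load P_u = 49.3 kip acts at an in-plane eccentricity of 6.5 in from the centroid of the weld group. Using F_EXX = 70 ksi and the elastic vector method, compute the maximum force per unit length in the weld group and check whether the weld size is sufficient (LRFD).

Total weld length L_w = 14 in. Treat welds as unit-width lines.
Polar moment about centroid: J = 2[d³/12 + d(b/2)²] = 2[7³/12 + 7×2.5²] = 144.7 in³.
Direct shear f_v = P/L_w = 49.3 / 14 = 3.521 kip/in (vertical).
Torsion M = P·e = 49.3 × 6.5 = 320.45 kip·in.
Critical point at (x, y) = (2.5, 3.5) from centroid. f_tx = M·y/J = 7.753 kip/in; f_ty = M·x/J = 5.538 kip/in.
Resultant f_max = √[f_tx² + (f_v + f_ty)²] = √[7.753² + (3.521 + 5.538)²] = 11.92 kip/in.
Capacity per unit length: φr_n = 0.75 × 0.6 × 70 × (0.707 × 0.75) = 16.7 kip/in.
11.92 ≤ 16.7 → adequate.

f_max ≈ 11.9 kip/in; adequate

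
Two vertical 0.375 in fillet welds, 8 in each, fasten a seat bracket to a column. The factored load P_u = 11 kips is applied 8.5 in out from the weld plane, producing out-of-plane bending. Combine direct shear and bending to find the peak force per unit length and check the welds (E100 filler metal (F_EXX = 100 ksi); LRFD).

f_max ≈ 4.44 kip/in; adequate

L_w = 2 × 8 = 16 in; section modulus (unit throat) S = 2 × L²/6 = 21.33 in².
Direct shear f_v = P/L_w = 11/16 = 0.6875 kip/in.
Moment M = P × e = 11 × 8.5 = 93.5 kip·in; bending f_b = M/S = 4.383 kip/in.
f_max = √(f_v² + f_b²) = √(0.6875² + 4.383²) = 4.436 kip/in.
φr_n = 0.75 × 0.6 × 100 × (0.707 × 0.375) = 11.93 kip/in → adequate.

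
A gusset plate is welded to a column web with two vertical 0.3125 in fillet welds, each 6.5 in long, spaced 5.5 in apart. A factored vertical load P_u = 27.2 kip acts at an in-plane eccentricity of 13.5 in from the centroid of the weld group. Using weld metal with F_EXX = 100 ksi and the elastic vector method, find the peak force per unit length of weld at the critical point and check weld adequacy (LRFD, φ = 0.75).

f_max ≈ 12.3 kip/in; NOT adequate

Total weld length L_w = 13 in. Treat welds as unit-width lines.
Polar moment about centroid: J = 2[d³/12 + d(b/2)²] = 2[6.5³/12 + 6.5×2.75²] = 144.1 in³.
Direct shear f_v = P/L_w = 27.2 / 13 = 2.092 kip/in (vertical).
Torsion M = P·e = 27.2 × 13.5 = 367.2 kip·in.
Critical point at (x, y) = (2.75, 3.25) from centroid. f_tx = M·y/J = 8.283 kip/in; f_ty = M·x/J = 7.008 kip/in.
Resultant f_max = √[f_tx² + (f_v + f_ty)²] = √[8.283² + (2.092 + 7.008)²] = 12.31 kip/in.
Capacity per unit length: φr_n = 0.75 × 0.6 × 100 × (0.707 × 0.3125) = 9.942 kip/in.
12.31 > 9.942 → NOT adequate.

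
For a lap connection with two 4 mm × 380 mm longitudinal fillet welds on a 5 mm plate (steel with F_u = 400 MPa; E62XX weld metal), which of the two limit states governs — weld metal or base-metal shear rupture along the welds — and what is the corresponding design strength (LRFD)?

E62XX → F_EXX = 620 MPa.
t_e = 0.707 × 4 = 2.828 mm; L = 760 mm.
Weld metal: φR_n = 0.75 × 0.6 × 620 × 2.828 × 760 × 10⁻³ = 599.6 kN.
Base metal (shear rupture): φR_n = 0.75 × 0.6 × 400 × 5 × 760 × 10⁻³ = 684 kN.
Governing: weld metal.

φR_n ≈ 600 kN (weld metal governs)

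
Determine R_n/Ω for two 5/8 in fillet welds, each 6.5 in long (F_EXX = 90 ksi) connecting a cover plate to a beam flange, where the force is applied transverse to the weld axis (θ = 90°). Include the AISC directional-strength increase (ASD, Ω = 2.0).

R_n/Ω ≈ 233 kip

t_e = 0.707 × 0.625 = 0.4419 in; A_we = 0.4419 × 13 = 5.744 in².
Directional factor: 1.0 + 0.5 sin^1.5(90°) = 1.5.
F_nw = 0.6 × 90 × 1.5 = 81 ksi.
R_n/Ω = (81 × 5.744) / 2.0 = 232.6 kip.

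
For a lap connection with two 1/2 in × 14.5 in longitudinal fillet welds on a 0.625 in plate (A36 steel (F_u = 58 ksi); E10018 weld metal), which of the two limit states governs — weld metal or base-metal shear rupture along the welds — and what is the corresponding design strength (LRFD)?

E100XX → F_EXX = 100 ksi.
t_e = 0.707 × 0.5 = 0.3535 in; L = 29 in.
Weld metal: φR_n = 0.75 × 0.6 × 100 × 0.3535 × 29 = 461.3 kip.
Base metal (shear rupture): φR_n = 0.75 × 0.6 × 58 × 0.625 × 29 = 473.1 kip.
Governing: weld metal.

φR_n ≈ 461 kip (weld metal governs)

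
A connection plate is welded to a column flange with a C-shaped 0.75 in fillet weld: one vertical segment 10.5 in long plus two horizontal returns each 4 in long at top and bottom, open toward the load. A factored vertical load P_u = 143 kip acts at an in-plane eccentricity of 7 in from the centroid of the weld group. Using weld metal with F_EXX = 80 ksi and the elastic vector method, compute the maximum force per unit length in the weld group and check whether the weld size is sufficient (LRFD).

Total weld length L_w = 18.5 in. Treat welds as unit-width lines.
Centroid: x̄ = 2×4×2 / 18.5 = 0.8649 in from the vertical weld.
Polar moment about centroid: J = I_x + I_y = [10.5³/12 + 2×4×5.25²] + [10.5×0.8649² + 2(4³/12 + 4×1.135²)] = 345.8 in³.
Direct shear f_v = P/L_w = 143 / 18.5 = 7.73 kip/in (vertical).
Torsion M = P·e = 143 × 7 = 1001 kip·in.
Critical point at (x, y) = (3.135, 5.25) from centroid. f_tx = M·y/J = 15.2 kip/in; f_ty = M·x/J = 9.075 kip/in.
Resultant f_max = √[f_tx² + (f_v + f_ty)²] = √[15.2² + (7.73 + 9.075)²] = 22.66 kip/in.
Capacity per unit length: φr_n = 0.75 × 0.6 × 80 × (0.707 × 0.75) = 19.09 kip/in.
22.66 > 19.09 → NOT adequate.

f_max ≈ 22.7 kip/in; NOT adequate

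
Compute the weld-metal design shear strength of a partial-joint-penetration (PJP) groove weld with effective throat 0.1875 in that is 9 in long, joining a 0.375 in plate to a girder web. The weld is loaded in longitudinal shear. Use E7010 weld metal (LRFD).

E70XX → F_EXX = 70 ksi.
Effective throat (given) t_e = 0.1875 in.
A_we = 0.1875 × 9 = 1.688 in².
F_nw = 0.6 F_EXX = 42 ksi.
φR_n = 0.75 × 42 × 1.688 = 53.16 kips.

φR_n ≈ 53.2 kips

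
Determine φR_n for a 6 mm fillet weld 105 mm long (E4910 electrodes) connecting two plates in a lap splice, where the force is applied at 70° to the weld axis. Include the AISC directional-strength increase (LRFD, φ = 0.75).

φR_n ≈ 143 kN

E49XX → F_EXX = 490 MPa.
t_e = 0.707 × 6 = 4.242 mm; A_we = 4.242 × 105 = 445.4 mm².
Directional factor: 1.0 + 0.5 sin^1.5(70°) = 1.455.
F_nw = 0.6 × 490 × 1.455 = 427.9 MPa.
φR_n = 0.75 × 427.9 × 445.4 × 10⁻³ = 142.9 kN.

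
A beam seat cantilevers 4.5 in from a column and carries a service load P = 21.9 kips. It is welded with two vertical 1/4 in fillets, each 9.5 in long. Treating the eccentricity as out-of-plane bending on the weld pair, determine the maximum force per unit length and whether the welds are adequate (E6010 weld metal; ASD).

f_max ≈ 3.47 kip/in; NOT adequate

E60XX → F_EXX = 60 ksi.
L_w = 2 × 9.5 = 19 in; section modulus (unit throat) S = 2 × L²/6 = 30.08 in².
Direct shear f_v = P/L_w = 21.9/19 = 1.153 kip/in.
Moment M = P × e = 21.9 × 4.5 = 98.55 kip·in; bending f_b = M/S = 3.276 kip/in.
f_max = √(f_v² + f_b²) = √(1.153² + 3.276²) = 3.473 kip/in.
r_n/Ω = (1/2.0) × 0.6 × 60 × (0.707 × 0.25) = 3.181 kip/in → NOT adequate.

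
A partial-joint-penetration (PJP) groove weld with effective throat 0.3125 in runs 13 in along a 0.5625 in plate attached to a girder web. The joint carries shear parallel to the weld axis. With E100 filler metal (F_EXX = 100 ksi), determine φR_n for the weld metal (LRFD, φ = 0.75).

φR_n ≈ 183 kip

Effective throat (given) t_e = 0.3125 in.
A_we = 0.3125 × 13 = 4.062 in².
F_nw = 0.6 F_EXX = 60 ksi.
φR_n = 0.75 × 60 × 4.062 = 182.8 kip.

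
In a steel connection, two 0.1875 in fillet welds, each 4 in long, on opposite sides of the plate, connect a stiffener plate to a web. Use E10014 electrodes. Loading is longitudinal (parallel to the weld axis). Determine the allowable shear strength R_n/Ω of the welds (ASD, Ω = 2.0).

E100XX → F_EXX = 100 ksi.
Effective throat t_e = 0.707 × 0.1875 = 0.1326 in.
Total length L = 8 in; A_we = 0.1326 × 8 = 1.06 in².
F_nw = 0.6 F_EXX = 0.6 × 100 = 60 ksi.
R_n = 60 × 1.06 = 63.63 kip; R_n/Ω = 63.63/2.0 = 31.82 kip.

R_n/Ω ≈ 31.8 kip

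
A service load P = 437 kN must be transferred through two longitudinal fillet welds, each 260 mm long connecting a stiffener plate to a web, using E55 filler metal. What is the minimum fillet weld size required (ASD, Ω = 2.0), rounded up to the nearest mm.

E55XX → F_EXX = 550 MPa.
Total weld length L = 520 mm.
Required throat t_e = P × Ω / (0.6 F_EXX × L) = 437 × 2.0 / (0.6 × 550 × 520 × 10⁻³) = 5.093 mm.
Required leg w = t_e / 0.707 = 7.204 mm → use 8 mm.

w = 8 mm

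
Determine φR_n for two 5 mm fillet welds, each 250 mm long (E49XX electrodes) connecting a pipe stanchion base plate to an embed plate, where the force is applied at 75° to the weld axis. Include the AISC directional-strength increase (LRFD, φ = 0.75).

φR_n ≈ 575 kN

E49XX → F_EXX = 490 MPa.
t_e = 0.707 × 5 = 3.535 mm; A_we = 3.535 × 500 = 1767 mm².
Directional factor: 1.0 + 0.5 sin^1.5(75°) = 1.475.
F_nw = 0.6 × 490 × 1.475 = 433.6 MPa.
φR_n = 0.75 × 433.6 × 1767 × 10⁻³ = 574.7 kN.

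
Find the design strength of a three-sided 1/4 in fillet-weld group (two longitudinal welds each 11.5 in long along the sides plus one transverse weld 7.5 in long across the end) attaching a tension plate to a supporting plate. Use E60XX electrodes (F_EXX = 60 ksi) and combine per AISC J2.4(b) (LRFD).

t_e = 0.707 × 0.25 = 0.1767 in.
R_nwl = 0.6 × 60 × 0.1767 × 23 = 146.3 kip (longitudinal, 2 welds).
R_nwt = 0.6 × 60 × 0.1767 × 7.5 = 47.72 kip (transverse, base value).
(i) R_nwl + R_nwt = 194.1 kip; (ii) 0.85 R_nwl + 1.5 R_nwt = 196 kip.
R_n = max = 196 kip [governs: (ii)]; φR_n = 147 kip.

φR_n ≈ 147 kip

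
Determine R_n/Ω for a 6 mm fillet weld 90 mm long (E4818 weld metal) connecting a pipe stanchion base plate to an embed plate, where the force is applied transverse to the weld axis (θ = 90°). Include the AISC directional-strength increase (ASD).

E48XX → F_EXX = 480 MPa.
t_e = 0.707 × 6 = 4.242 mm; A_we = 4.242 × 90 = 381.8 mm².
Directional factor: 1.0 + 0.5 sin^1.5(90°) = 1.5.
F_nw = 0.6 × 480 × 1.5 = 432 MPa.
R_n/Ω = (432 × 381.8) / 2.0 × 10⁻³ = 82.46 kN.

R_n/Ω ≈ 82.5 kN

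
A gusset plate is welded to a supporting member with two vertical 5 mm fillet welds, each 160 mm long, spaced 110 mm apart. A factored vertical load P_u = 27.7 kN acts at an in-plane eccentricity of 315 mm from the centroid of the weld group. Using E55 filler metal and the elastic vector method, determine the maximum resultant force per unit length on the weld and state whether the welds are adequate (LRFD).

f_max ≈ 567 N/mm; adequate

E55XX → F_EXX = 550 MPa.
Total weld length L_w = 320 mm. Treat welds as unit-width lines.
Polar moment about centroid: J = 2[d³/12 + d(b/2)²] = 2[160³/12 + 160×55²] = 1651000 mm³.
Direct shear f_v = P/L_w = 27.7×10³ / 320 = 86.56 N/mm (vertical).
Torsion M = P·e = 27.7×10³ × 315 = 8725500 N·mm.
Critical point at (x, y) = (55, 80) from centroid. f_tx = M·y/J = 422.9 N/mm; f_ty = M·x/J = 290.7 N/mm.
Resultant f_max = √[f_tx² + (f_v + f_ty)²] = √[422.9² + (86.56 + 290.7)²] = 566.7 N/mm.
Capacity per unit length: φr_n = 0.75 × 0.6 × 550 × (0.707 × 5) = 874.9 N/mm.
566.7 ≤ 874.9 → adequate.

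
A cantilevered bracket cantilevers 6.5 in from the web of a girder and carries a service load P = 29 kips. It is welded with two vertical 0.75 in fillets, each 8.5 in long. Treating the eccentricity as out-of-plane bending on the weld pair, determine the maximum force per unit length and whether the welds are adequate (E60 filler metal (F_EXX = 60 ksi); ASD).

f_max ≈ 8.01 kip/in; adequate

L_w = 2 × 8.5 = 17 in; section modulus (unit throat) S = 2 × L²/6 = 24.08 in².
Direct shear f_v = P/L_w = 29/17 = 1.706 kip/in.
Moment M = P × e = 29 × 6.5 = 188.5 kip·in; bending f_b = M/S = 7.827 kip/in.
f_max = √(f_v² + f_b²) = √(1.706² + 7.827²) = 8.011 kip/in.
r_n/Ω = (1/2.0) × 0.6 × 60 × (0.707 × 0.75) = 9.544 kip/in → adequate.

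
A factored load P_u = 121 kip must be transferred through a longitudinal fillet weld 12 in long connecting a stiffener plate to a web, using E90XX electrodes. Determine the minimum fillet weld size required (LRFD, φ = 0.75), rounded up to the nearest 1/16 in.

E90XX → F_EXX = 90 ksi.
Total weld length L = 12 in.
Required throat t_e = P_u / (φ × 0.6 F_EXX × L) = 121 / (0.75 × 0.6 × 90 × 12) = 0.249 in.
Required leg w = t_e / 0.707 = 0.3522 in → use 3/8 in.

w = 3/8 in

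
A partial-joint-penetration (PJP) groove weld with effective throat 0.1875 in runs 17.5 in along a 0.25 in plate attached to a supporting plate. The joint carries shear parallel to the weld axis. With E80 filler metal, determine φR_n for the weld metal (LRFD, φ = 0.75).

E80XX → F_EXX = 80 ksi.
Effective throat (given) t_e = 0.1875 in.
A_we = 0.1875 × 17.5 = 3.281 in².
F_nw = 0.6 F_EXX = 48 ksi.
φR_n = 0.75 × 48 × 3.281 = 118.1 kip.

φR_n ≈ 118 kip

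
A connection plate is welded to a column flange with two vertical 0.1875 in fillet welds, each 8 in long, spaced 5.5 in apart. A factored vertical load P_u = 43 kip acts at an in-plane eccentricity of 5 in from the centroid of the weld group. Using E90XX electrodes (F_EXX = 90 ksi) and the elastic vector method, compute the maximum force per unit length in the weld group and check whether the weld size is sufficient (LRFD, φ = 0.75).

Total weld length L_w = 16 in. Treat welds as unit-width lines.
Polar moment about centroid: J = 2[d³/12 + d(b/2)²] = 2[8³/12 + 8×2.75²] = 206.3 in³.
Direct shear f_v = P/L_w = 43 / 16 = 2.688 kip/in (vertical).
Torsion M = P·e = 43 × 5 = 215 kip·in.
Critical point at (x, y) = (2.75, 4) from centroid. f_tx = M·y/J = 4.168 kip/in; f_ty = M·x/J = 2.866 kip/in.
Resultant f_max = √[f_tx² + (f_v + f_ty)²] = √[4.168² + (2.688 + 2.866)²] = 6.943 kip/in.
Capacity per unit length: φr_n = 0.75 × 0.6 × 90 × (0.707 × 0.1875) = 5.369 kip/in.
6.943 > 5.369 → NOT adequate.

f_max ≈ 6.94 kip/in; NOT adequate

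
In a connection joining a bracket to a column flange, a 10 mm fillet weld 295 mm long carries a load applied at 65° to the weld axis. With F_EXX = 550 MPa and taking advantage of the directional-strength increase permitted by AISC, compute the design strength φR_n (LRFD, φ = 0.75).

φR_n ≈ 739 kN

t_e = 0.707 × 10 = 7.07 mm; A_we = 7.07 × 295 = 2086 mm².
Directional factor: 1.0 + 0.5 sin^1.5(65°) = 1.431.
F_nw = 0.6 × 550 × 1.431 = 472.4 MPa.
φR_n = 0.75 × 472.4 × 2086 × 10⁻³ = 738.9 kN.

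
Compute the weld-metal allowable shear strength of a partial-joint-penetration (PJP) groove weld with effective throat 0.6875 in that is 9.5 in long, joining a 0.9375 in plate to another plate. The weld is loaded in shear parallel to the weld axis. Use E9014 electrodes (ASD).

E90XX → F_EXX = 90 ksi.
Effective throat (given) t_e = 0.6875 in.
A_we = 0.6875 × 9.5 = 6.531 in².
F_nw = 0.6 F_EXX = 54 ksi.
R_n/Ω = (54 × 6.531) / 2.0 = 176.3 kip.

R_n/Ω ≈ 176 kip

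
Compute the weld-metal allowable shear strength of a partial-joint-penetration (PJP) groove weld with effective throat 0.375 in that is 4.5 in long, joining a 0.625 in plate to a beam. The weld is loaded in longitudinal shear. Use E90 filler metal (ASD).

E90XX → F_EXX = 90 ksi.
Effective throat (given) t_e = 0.375 in.
A_we = 0.375 × 4.5 = 1.688 in².
F_nw = 0.6 F_EXX = 54 ksi.
R_n/Ω = (54 × 1.688) / 2.0 = 45.56 kips.

R_n/Ω ≈ 45.6 kips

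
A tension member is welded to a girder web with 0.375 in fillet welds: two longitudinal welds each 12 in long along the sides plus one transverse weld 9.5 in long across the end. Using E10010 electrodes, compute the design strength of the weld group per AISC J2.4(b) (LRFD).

φR_n ≈ 413 kip

E100XX → F_EXX = 100 ksi.
t_e = 0.707 × 0.375 = 0.2651 in.
R_nwl = 0.6 × 100 × 0.2651 × 24 = 381.8 kip (longitudinal, 2 welds).
R_nwt = 0.6 × 100 × 0.2651 × 9.5 = 151.1 kip (transverse, base value).
(i) R_nwl + R_nwt = 532.9 kip; (ii) 0.85 R_nwl + 1.5 R_nwt = 551.2 kip.
R_n = max = 551.2 kip [governs: (ii)]; φR_n = 413.4 kip.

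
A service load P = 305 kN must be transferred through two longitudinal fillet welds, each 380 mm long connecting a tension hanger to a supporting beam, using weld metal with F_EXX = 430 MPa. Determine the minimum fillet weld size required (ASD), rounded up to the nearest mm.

Total weld length L = 760 mm.
Required throat t_e = P × Ω / (0.6 F_EXX × L) = 305 × 2.0 / (0.6 × 430 × 760 × 10⁻³) = 3.111 mm.
Required leg w = t_e / 0.707 = 4.4 mm → use 5 mm.

w = 5 mm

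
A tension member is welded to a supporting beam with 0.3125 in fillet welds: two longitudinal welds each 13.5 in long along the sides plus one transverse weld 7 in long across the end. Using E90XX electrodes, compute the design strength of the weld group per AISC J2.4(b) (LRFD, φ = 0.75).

E90XX → F_EXX = 90 ksi.
t_e = 0.707 × 0.3125 = 0.2209 in.
R_nwl = 0.6 × 90 × 0.2209 × 27 = 322.1 kip (longitudinal, 2 welds).
R_nwt = 0.6 × 90 × 0.2209 × 7 = 83.51 kip (transverse, base value).
(i) R_nwl + R_nwt = 405.6 kip; (ii) 0.85 R_nwl + 1.5 R_nwt = 399.1 kip.
R_n = max = 405.6 kip [governs: (i)]; φR_n = 304.2 kip.

φR_n ≈ 304 kip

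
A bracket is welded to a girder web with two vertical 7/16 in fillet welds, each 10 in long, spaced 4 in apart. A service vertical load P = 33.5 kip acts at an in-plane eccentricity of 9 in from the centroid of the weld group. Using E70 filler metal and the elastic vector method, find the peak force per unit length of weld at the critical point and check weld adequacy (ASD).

E70XX → F_EXX = 70 ksi.
Total weld length L_w = 20 in. Treat welds as unit-width lines.
Polar moment about centroid: J = 2[d³/12 + d(b/2)²] = 2[10³/12 + 10×2²] = 246.7 in³.
Direct shear f_v = P/L_w = 33.5 / 20 = 1.675 kip/in (vertical).
Torsion M = P·e = 33.5 × 9 = 301.5 kip·in.
Critical point at (x, y) = (2, 5) from centroid. f_tx = M·y/J = 6.111 kip/in; f_ty = M·x/J = 2.445 kip/in.
Resultant f_max = √[f_tx² + (f_v + f_ty)²] = √[6.111² + (1.675 + 2.445)²] = 7.37 kip/in.
Capacity per unit length: r_n/Ω = (1/2.0) × 0.6 × 70 × (0.707 × 0.4375) = 6.496 kip/in.
7.37 > 6.496 → NOT adequate.

f_max ≈ 7.37 kip/in; NOT adequate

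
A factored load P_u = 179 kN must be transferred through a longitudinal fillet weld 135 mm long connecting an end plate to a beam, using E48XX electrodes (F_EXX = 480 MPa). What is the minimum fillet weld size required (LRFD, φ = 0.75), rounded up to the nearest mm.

Total weld length L = 135 mm.
Required throat t_e = P_u / (φ × 0.6 F_EXX × L) = 179 / (0.75 × 0.6 × 480 × 135 × 10⁻³) = 6.139 mm.
Required leg w = t_e / 0.707 = 8.683 mm → use 9 mm.

w = 9 mm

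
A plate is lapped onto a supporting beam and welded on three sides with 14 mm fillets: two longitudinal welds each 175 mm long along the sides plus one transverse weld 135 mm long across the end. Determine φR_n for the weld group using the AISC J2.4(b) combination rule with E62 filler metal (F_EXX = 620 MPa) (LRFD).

t_e = 0.707 × 14 = 9.898 mm.
R_nwl = 0.6 × 620 × 9.898 × 350 × 10⁻³ = 1289 kN (longitudinal, 2 welds).
R_nwt = 0.6 × 620 × 9.898 × 135 × 10⁻³ = 497.1 kN (transverse, base value).
(i) R_nwl + R_nwt = 1786 kN; (ii) 0.85 R_nwl + 1.5 R_nwt = 1841 kN.
R_n = max = 1841 kN [governs: (ii)]; φR_n = 1381 kN.

φR_n ≈ 1380 kN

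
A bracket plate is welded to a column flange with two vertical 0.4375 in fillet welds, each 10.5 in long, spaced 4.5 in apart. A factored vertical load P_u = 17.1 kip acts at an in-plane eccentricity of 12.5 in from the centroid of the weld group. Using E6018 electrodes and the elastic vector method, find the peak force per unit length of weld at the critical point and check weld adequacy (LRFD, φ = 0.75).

f_max ≈ 4.46 kip/in; adequate

E60XX → F_EXX = 60 ksi.
Total weld length L_w = 21 in. Treat welds as unit-width lines.
Polar moment about centroid: J = 2[d³/12 + d(b/2)²] = 2[10.5³/12 + 10.5×2.25²] = 299.2 in³.
Direct shear f_v = P/L_w = 17.1 / 21 = 0.8143 kip/in (vertical).
Torsion M = P·e = 17.1 × 12.5 = 213.75 kip·in.
Critical point at (x, y) = (2.25, 5.25) from centroid. f_tx = M·y/J = 3.75 kip/in; f_ty = M·x/J = 1.607 kip/in.
Resultant f_max = √[f_tx² + (f_v + f_ty)²] = √[3.75² + (0.8143 + 1.607)²] = 4.464 kip/in.
Capacity per unit length: φr_n = 0.75 × 0.6 × 60 × (0.707 × 0.4375) = 8.351 kip/in.
4.464 ≤ 8.351 → adequate.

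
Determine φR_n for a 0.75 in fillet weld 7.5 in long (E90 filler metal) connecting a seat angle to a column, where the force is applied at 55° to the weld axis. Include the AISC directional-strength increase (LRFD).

φR_n ≈ 221 kip

E90XX → F_EXX = 90 ksi.
t_e = 0.707 × 0.75 = 0.5302 in; A_we = 0.5302 × 7.5 = 3.977 in².
Directional factor: 1.0 + 0.5 sin^1.5(55°) = 1.371.
F_nw = 0.6 × 90 × 1.371 = 74.02 ksi.
φR_n = 0.75 × 74.02 × 3.977 = 220.8 kip.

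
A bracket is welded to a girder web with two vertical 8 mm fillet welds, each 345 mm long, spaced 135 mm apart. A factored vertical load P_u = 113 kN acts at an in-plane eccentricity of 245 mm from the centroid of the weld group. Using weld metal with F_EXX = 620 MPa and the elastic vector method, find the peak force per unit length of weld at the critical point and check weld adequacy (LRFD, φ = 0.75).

Total weld length L_w = 690 mm. Treat welds as unit-width lines.
Polar moment about centroid: J = 2[d³/12 + d(b/2)²] = 2[345³/12 + 345×67.5²] = 9988000 mm³.
Direct shear f_v = P/L_w = 113×10³ / 690 = 163.8 N/mm (vertical).
Torsion M = P·e = 113×10³ × 245 = 27685000 N·mm.
Critical point at (x, y) = (67.5, 172.5) from centroid. f_tx = M·y/J = 478.2 N/mm; f_ty = M·x/J = 187.1 N/mm.
Resultant f_max = √[f_tx² + (f_v + f_ty)²] = √[478.2² + (163.8 + 187.1)²] = 593.1 N/mm.
Capacity per unit length: φr_n = 0.75 × 0.6 × 620 × (0.707 × 8) = 1578 N/mm.
593.1 ≤ 1578 → adequate.

f_max ≈ 593 N/mm; adequate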